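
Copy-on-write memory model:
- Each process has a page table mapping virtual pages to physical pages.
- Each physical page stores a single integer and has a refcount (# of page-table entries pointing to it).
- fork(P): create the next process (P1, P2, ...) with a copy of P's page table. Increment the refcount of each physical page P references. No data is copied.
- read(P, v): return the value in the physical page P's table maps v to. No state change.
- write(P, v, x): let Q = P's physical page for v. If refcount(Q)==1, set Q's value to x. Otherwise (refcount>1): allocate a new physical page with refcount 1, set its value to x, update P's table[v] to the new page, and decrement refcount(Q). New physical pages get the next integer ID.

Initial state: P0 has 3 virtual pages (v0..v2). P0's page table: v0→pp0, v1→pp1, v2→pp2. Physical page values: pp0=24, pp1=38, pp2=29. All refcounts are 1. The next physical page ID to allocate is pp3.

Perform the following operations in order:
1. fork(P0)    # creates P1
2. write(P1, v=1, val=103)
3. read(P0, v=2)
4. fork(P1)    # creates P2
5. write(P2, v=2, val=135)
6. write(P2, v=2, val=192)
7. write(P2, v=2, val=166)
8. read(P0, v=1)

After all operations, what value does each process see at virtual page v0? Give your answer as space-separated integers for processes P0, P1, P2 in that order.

Op 1: fork(P0) -> P1. 3 ppages; refcounts: pp0:2 pp1:2 pp2:2
Op 2: write(P1, v1, 103). refcount(pp1)=2>1 -> COPY to pp3. 4 ppages; refcounts: pp0:2 pp1:1 pp2:2 pp3:1
Op 3: read(P0, v2) -> 29. No state change.
Op 4: fork(P1) -> P2. 4 ppages; refcounts: pp0:3 pp1:1 pp2:3 pp3:2
Op 5: write(P2, v2, 135). refcount(pp2)=3>1 -> COPY to pp4. 5 ppages; refcounts: pp0:3 pp1:1 pp2:2 pp3:2 pp4:1
Op 6: write(P2, v2, 192). refcount(pp4)=1 -> write in place. 5 ppages; refcounts: pp0:3 pp1:1 pp2:2 pp3:2 pp4:1
Op 7: write(P2, v2, 166). refcount(pp4)=1 -> write in place. 5 ppages; refcounts: pp0:3 pp1:1 pp2:2 pp3:2 pp4:1
Op 8: read(P0, v1) -> 38. No state change.
P0: v0 -> pp0 = 24
P1: v0 -> pp0 = 24
P2: v0 -> pp0 = 24

Answer: 24 24 24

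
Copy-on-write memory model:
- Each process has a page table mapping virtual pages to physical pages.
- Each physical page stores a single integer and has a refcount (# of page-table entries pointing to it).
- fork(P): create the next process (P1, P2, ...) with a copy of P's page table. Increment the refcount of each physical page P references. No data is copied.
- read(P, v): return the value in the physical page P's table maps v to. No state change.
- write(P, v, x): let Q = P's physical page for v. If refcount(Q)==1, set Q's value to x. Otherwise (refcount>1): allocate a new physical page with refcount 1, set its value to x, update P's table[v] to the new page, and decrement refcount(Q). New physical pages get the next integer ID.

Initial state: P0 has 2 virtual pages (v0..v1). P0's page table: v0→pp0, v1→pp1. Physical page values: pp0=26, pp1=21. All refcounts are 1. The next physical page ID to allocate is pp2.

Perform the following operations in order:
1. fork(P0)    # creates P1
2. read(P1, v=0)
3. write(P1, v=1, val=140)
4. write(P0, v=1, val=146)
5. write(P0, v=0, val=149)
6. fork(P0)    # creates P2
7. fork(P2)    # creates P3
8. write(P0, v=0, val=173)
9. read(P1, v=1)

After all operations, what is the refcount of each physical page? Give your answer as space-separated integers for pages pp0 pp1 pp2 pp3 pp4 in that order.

Op 1: fork(P0) -> P1. 2 ppages; refcounts: pp0:2 pp1:2
Op 2: read(P1, v0) -> 26. No state change.
Op 3: write(P1, v1, 140). refcount(pp1)=2>1 -> COPY to pp2. 3 ppages; refcounts: pp0:2 pp1:1 pp2:1
Op 4: write(P0, v1, 146). refcount(pp1)=1 -> write in place. 3 ppages; refcounts: pp0:2 pp1:1 pp2:1
Op 5: write(P0, v0, 149). refcount(pp0)=2>1 -> COPY to pp3. 4 ppages; refcounts: pp0:1 pp1:1 pp2:1 pp3:1
Op 6: fork(P0) -> P2. 4 ppages; refcounts: pp0:1 pp1:2 pp2:1 pp3:2
Op 7: fork(P2) -> P3. 4 ppages; refcounts: pp0:1 pp1:3 pp2:1 pp3:3
Op 8: write(P0, v0, 173). refcount(pp3)=3>1 -> COPY to pp4. 5 ppages; refcounts: pp0:1 pp1:3 pp2:1 pp3:2 pp4:1
Op 9: read(P1, v1) -> 140. No state change.

Answer: 1 3 1 2 1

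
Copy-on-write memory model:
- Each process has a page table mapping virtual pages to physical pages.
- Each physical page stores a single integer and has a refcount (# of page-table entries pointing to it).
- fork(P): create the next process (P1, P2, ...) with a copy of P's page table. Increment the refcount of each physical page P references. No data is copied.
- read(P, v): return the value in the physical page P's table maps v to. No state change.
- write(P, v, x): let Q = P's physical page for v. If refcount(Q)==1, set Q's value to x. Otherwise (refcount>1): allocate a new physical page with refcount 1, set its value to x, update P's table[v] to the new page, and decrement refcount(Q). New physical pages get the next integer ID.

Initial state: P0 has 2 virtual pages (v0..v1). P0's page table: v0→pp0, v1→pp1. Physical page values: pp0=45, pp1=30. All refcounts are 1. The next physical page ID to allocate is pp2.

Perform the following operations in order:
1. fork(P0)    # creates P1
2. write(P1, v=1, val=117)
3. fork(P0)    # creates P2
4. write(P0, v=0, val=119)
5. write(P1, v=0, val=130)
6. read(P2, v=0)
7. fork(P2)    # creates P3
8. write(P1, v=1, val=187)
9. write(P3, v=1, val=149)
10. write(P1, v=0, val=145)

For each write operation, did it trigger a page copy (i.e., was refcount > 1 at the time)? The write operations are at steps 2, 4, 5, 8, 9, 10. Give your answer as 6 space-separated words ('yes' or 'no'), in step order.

Op 1: fork(P0) -> P1. 2 ppages; refcounts: pp0:2 pp1:2
Op 2: write(P1, v1, 117). refcount(pp1)=2>1 -> COPY to pp2. 3 ppages; refcounts: pp0:2 pp1:1 pp2:1
Op 3: fork(P0) -> P2. 3 ppages; refcounts: pp0:3 pp1:2 pp2:1
Op 4: write(P0, v0, 119). refcount(pp0)=3>1 -> COPY to pp3. 4 ppages; refcounts: pp0:2 pp1:2 pp2:1 pp3:1
Op 5: write(P1, v0, 130). refcount(pp0)=2>1 -> COPY to pp4. 5 ppages; refcounts: pp0:1 pp1:2 pp2:1 pp3:1 pp4:1
Op 6: read(P2, v0) -> 45. No state change.
Op 7: fork(P2) -> P3. 5 ppages; refcounts: pp0:2 pp1:3 pp2:1 pp3:1 pp4:1
Op 8: write(P1, v1, 187). refcount(pp2)=1 -> write in place. 5 ppages; refcounts: pp0:2 pp1:3 pp2:1 pp3:1 pp4:1
Op 9: write(P3, v1, 149). refcount(pp1)=3>1 -> COPY to pp5. 6 ppages; refcounts: pp0:2 pp1:2 pp2:1 pp3:1 pp4:1 pp5:1
Op 10: write(P1, v0, 145). refcount(pp4)=1 -> write in place. 6 ppages; refcounts: pp0:2 pp1:2 pp2:1 pp3:1 pp4:1 pp5:1

yes yes yes no yes no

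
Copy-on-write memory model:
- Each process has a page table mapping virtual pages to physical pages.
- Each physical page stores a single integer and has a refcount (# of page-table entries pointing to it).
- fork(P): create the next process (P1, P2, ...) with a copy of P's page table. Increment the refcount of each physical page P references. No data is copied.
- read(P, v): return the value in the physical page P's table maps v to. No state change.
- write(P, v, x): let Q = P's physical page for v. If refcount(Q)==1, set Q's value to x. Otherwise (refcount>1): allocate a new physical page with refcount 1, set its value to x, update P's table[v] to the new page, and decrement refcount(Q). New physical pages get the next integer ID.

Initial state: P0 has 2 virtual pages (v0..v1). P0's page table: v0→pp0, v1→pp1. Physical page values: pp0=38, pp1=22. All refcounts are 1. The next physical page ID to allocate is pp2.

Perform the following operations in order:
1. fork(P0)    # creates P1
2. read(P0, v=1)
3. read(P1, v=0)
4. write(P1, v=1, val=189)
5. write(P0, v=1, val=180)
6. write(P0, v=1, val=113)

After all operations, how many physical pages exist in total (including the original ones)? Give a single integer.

Answer: 3

Derivation:
Op 1: fork(P0) -> P1. 2 ppages; refcounts: pp0:2 pp1:2
Op 2: read(P0, v1) -> 22. No state change.
Op 3: read(P1, v0) -> 38. No state change.
Op 4: write(P1, v1, 189). refcount(pp1)=2>1 -> COPY to pp2. 3 ppages; refcounts: pp0:2 pp1:1 pp2:1
Op 5: write(P0, v1, 180). refcount(pp1)=1 -> write in place. 3 ppages; refcounts: pp0:2 pp1:1 pp2:1
Op 6: write(P0, v1, 113). refcount(pp1)=1 -> write in place. 3 ppages; refcounts: pp0:2 pp1:1 pp2:1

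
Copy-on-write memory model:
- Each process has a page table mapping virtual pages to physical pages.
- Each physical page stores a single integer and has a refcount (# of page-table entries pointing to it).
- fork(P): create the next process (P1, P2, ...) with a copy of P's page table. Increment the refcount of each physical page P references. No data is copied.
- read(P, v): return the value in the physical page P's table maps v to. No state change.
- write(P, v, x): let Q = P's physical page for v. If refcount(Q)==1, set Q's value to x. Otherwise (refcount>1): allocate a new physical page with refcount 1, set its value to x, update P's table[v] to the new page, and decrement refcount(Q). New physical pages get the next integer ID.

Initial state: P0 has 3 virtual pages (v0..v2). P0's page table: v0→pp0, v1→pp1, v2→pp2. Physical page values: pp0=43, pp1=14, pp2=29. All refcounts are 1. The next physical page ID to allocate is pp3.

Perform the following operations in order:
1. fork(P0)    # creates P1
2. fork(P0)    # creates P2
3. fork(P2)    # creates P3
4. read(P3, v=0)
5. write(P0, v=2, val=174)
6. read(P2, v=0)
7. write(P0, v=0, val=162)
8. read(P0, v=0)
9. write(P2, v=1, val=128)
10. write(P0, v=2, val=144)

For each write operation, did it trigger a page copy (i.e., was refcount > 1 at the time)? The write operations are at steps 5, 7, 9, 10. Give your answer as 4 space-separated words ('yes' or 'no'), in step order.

Op 1: fork(P0) -> P1. 3 ppages; refcounts: pp0:2 pp1:2 pp2:2
Op 2: fork(P0) -> P2. 3 ppages; refcounts: pp0:3 pp1:3 pp2:3
Op 3: fork(P2) -> P3. 3 ppages; refcounts: pp0:4 pp1:4 pp2:4
Op 4: read(P3, v0) -> 43. No state change.
Op 5: write(P0, v2, 174). refcount(pp2)=4>1 -> COPY to pp3. 4 ppages; refcounts: pp0:4 pp1:4 pp2:3 pp3:1
Op 6: read(P2, v0) -> 43. No state change.
Op 7: write(P0, v0, 162). refcount(pp0)=4>1 -> COPY to pp4. 5 ppages; refcounts: pp0:3 pp1:4 pp2:3 pp3:1 pp4:1
Op 8: read(P0, v0) -> 162. No state change.
Op 9: write(P2, v1, 128). refcount(pp1)=4>1 -> COPY to pp5. 6 ppages; refcounts: pp0:3 pp1:3 pp2:3 pp3:1 pp4:1 pp5:1
Op 10: write(P0, v2, 144). refcount(pp3)=1 -> write in place. 6 ppages; refcounts: pp0:3 pp1:3 pp2:3 pp3:1 pp4:1 pp5:1

yes yes yes no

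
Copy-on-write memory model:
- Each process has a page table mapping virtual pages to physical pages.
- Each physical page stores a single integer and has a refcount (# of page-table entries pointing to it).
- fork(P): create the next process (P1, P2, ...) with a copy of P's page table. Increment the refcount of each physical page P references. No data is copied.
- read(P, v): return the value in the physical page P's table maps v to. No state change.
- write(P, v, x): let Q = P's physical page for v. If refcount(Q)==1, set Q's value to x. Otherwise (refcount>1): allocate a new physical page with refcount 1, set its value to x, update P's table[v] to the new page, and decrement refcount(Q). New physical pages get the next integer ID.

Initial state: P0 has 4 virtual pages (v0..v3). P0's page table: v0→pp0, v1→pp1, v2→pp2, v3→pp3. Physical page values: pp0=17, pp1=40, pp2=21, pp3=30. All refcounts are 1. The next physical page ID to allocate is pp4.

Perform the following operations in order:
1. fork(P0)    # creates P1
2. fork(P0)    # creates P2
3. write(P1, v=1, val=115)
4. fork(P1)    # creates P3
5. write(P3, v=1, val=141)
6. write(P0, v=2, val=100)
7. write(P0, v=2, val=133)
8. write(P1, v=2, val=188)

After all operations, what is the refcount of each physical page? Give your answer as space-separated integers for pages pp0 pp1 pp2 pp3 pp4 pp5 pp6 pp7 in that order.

Answer: 4 2 2 4 1 1 1 1

Derivation:
Op 1: fork(P0) -> P1. 4 ppages; refcounts: pp0:2 pp1:2 pp2:2 pp3:2
Op 2: fork(P0) -> P2. 4 ppages; refcounts: pp0:3 pp1:3 pp2:3 pp3:3
Op 3: write(P1, v1, 115). refcount(pp1)=3>1 -> COPY to pp4. 5 ppages; refcounts: pp0:3 pp1:2 pp2:3 pp3:3 pp4:1
Op 4: fork(P1) -> P3. 5 ppages; refcounts: pp0:4 pp1:2 pp2:4 pp3:4 pp4:2
Op 5: write(P3, v1, 141). refcount(pp4)=2>1 -> COPY to pp5. 6 ppages; refcounts: pp0:4 pp1:2 pp2:4 pp3:4 pp4:1 pp5:1
Op 6: write(P0, v2, 100). refcount(pp2)=4>1 -> COPY to pp6. 7 ppages; refcounts: pp0:4 pp1:2 pp2:3 pp3:4 pp4:1 pp5:1 pp6:1
Op 7: write(P0, v2, 133). refcount(pp6)=1 -> write in place. 7 ppages; refcounts: pp0:4 pp1:2 pp2:3 pp3:4 pp4:1 pp5:1 pp6:1
Op 8: write(P1, v2, 188). refcount(pp2)=3>1 -> COPY to pp7. 8 ppages; refcounts: pp0:4 pp1:2 pp2:2 pp3:4 pp4:1 pp5:1 pp6:1 pp7:1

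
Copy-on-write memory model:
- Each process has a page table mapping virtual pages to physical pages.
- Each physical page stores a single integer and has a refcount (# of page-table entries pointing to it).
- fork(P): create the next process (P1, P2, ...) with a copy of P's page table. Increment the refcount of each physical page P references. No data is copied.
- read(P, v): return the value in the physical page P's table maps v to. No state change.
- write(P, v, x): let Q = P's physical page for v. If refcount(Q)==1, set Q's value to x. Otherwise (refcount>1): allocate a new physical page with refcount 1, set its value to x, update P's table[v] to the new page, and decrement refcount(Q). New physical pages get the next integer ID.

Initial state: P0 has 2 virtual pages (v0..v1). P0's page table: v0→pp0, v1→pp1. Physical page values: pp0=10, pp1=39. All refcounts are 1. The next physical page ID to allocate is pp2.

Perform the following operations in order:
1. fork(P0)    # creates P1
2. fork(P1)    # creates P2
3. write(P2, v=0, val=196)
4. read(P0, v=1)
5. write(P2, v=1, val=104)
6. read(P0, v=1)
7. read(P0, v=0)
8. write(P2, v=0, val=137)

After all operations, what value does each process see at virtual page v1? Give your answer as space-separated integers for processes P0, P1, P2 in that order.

Op 1: fork(P0) -> P1. 2 ppages; refcounts: pp0:2 pp1:2
Op 2: fork(P1) -> P2. 2 ppages; refcounts: pp0:3 pp1:3
Op 3: write(P2, v0, 196). refcount(pp0)=3>1 -> COPY to pp2. 3 ppages; refcounts: pp0:2 pp1:3 pp2:1
Op 4: read(P0, v1) -> 39. No state change.
Op 5: write(P2, v1, 104). refcount(pp1)=3>1 -> COPY to pp3. 4 ppages; refcounts: pp0:2 pp1:2 pp2:1 pp3:1
Op 6: read(P0, v1) -> 39. No state change.
Op 7: read(P0, v0) -> 10. No state change.
Op 8: write(P2, v0, 137). refcount(pp2)=1 -> write in place. 4 ppages; refcounts: pp0:2 pp1:2 pp2:1 pp3:1
P0: v1 -> pp1 = 39
P1: v1 -> pp1 = 39
P2: v1 -> pp3 = 104

Answer: 39 39 104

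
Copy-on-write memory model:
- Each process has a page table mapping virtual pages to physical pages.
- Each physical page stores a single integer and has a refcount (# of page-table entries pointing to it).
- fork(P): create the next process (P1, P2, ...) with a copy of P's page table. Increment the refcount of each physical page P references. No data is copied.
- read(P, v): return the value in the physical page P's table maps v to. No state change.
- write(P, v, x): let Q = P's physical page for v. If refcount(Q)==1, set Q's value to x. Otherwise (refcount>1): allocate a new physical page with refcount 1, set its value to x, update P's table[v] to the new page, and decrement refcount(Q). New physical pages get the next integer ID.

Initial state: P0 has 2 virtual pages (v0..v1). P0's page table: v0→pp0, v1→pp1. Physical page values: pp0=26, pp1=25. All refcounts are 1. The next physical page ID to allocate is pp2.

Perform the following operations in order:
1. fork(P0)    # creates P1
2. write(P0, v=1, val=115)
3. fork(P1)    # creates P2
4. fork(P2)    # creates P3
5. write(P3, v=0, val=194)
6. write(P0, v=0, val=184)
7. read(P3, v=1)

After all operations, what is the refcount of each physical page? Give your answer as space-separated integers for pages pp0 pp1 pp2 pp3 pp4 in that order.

Answer: 2 3 1 1 1

Derivation:
Op 1: fork(P0) -> P1. 2 ppages; refcounts: pp0:2 pp1:2
Op 2: write(P0, v1, 115). refcount(pp1)=2>1 -> COPY to pp2. 3 ppages; refcounts: pp0:2 pp1:1 pp2:1
Op 3: fork(P1) -> P2. 3 ppages; refcounts: pp0:3 pp1:2 pp2:1
Op 4: fork(P2) -> P3. 3 ppages; refcounts: pp0:4 pp1:3 pp2:1
Op 5: write(P3, v0, 194). refcount(pp0)=4>1 -> COPY to pp3. 4 ppages; refcounts: pp0:3 pp1:3 pp2:1 pp3:1
Op 6: write(P0, v0, 184). refcount(pp0)=3>1 -> COPY to pp4. 5 ppages; refcounts: pp0:2 pp1:3 pp2:1 pp3:1 pp4:1
Op 7: read(P3, v1) -> 25. No state change.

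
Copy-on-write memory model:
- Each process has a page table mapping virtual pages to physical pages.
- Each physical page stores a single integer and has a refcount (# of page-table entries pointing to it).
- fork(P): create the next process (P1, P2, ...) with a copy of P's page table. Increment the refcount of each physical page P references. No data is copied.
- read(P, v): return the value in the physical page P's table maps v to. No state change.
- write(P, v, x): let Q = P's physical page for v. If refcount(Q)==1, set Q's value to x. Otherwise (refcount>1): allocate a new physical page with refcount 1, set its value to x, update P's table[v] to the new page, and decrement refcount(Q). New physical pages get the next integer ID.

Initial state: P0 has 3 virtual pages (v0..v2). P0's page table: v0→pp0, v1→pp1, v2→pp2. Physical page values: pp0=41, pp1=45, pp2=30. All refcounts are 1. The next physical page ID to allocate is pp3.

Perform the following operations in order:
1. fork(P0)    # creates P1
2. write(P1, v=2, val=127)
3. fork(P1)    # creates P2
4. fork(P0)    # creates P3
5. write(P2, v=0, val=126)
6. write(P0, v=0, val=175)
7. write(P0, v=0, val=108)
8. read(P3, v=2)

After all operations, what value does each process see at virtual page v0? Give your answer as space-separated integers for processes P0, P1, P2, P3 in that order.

Op 1: fork(P0) -> P1. 3 ppages; refcounts: pp0:2 pp1:2 pp2:2
Op 2: write(P1, v2, 127). refcount(pp2)=2>1 -> COPY to pp3. 4 ppages; refcounts: pp0:2 pp1:2 pp2:1 pp3:1
Op 3: fork(P1) -> P2. 4 ppages; refcounts: pp0:3 pp1:3 pp2:1 pp3:2
Op 4: fork(P0) -> P3. 4 ppages; refcounts: pp0:4 pp1:4 pp2:2 pp3:2
Op 5: write(P2, v0, 126). refcount(pp0)=4>1 -> COPY to pp4. 5 ppages; refcounts: pp0:3 pp1:4 pp2:2 pp3:2 pp4:1
Op 6: write(P0, v0, 175). refcount(pp0)=3>1 -> COPY to pp5. 6 ppages; refcounts: pp0:2 pp1:4 pp2:2 pp3:2 pp4:1 pp5:1
Op 7: write(P0, v0, 108). refcount(pp5)=1 -> write in place. 6 ppages; refcounts: pp0:2 pp1:4 pp2:2 pp3:2 pp4:1 pp5:1
Op 8: read(P3, v2) -> 30. No state change.
P0: v0 -> pp5 = 108
P1: v0 -> pp0 = 41
P2: v0 -> pp4 = 126
P3: v0 -> pp0 = 41

Answer: 108 41 126 41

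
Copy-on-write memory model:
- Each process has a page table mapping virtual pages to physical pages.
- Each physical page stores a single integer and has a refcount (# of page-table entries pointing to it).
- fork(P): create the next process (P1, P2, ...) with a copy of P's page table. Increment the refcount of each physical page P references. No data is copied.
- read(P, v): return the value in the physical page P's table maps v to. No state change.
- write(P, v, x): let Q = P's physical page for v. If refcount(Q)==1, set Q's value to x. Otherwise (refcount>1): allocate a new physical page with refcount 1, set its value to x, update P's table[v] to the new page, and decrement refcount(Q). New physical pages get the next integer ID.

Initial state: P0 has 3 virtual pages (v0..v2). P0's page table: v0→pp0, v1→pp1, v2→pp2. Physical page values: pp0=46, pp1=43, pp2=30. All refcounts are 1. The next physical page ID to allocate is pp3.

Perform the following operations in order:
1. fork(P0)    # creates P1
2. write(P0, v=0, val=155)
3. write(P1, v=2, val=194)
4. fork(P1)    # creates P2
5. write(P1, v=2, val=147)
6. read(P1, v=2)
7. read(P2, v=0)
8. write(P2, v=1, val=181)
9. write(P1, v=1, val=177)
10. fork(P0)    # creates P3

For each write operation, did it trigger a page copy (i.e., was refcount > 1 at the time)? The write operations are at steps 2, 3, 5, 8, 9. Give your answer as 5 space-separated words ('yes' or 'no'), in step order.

Op 1: fork(P0) -> P1. 3 ppages; refcounts: pp0:2 pp1:2 pp2:2
Op 2: write(P0, v0, 155). refcount(pp0)=2>1 -> COPY to pp3. 4 ppages; refcounts: pp0:1 pp1:2 pp2:2 pp3:1
Op 3: write(P1, v2, 194). refcount(pp2)=2>1 -> COPY to pp4. 5 ppages; refcounts: pp0:1 pp1:2 pp2:1 pp3:1 pp4:1
Op 4: fork(P1) -> P2. 5 ppages; refcounts: pp0:2 pp1:3 pp2:1 pp3:1 pp4:2
Op 5: write(P1, v2, 147). refcount(pp4)=2>1 -> COPY to pp5. 6 ppages; refcounts: pp0:2 pp1:3 pp2:1 pp3:1 pp4:1 pp5:1
Op 6: read(P1, v2) -> 147. No state change.
Op 7: read(P2, v0) -> 46. No state change.
Op 8: write(P2, v1, 181). refcount(pp1)=3>1 -> COPY to pp6. 7 ppages; refcounts: pp0:2 pp1:2 pp2:1 pp3:1 pp4:1 pp5:1 pp6:1
Op 9: write(P1, v1, 177). refcount(pp1)=2>1 -> COPY to pp7. 8 ppages; refcounts: pp0:2 pp1:1 pp2:1 pp3:1 pp4:1 pp5:1 pp6:1 pp7:1
Op 10: fork(P0) -> P3. 8 ppages; refcounts: pp0:2 pp1:2 pp2:2 pp3:2 pp4:1 pp5:1 pp6:1 pp7:1

yes yes yes yes yes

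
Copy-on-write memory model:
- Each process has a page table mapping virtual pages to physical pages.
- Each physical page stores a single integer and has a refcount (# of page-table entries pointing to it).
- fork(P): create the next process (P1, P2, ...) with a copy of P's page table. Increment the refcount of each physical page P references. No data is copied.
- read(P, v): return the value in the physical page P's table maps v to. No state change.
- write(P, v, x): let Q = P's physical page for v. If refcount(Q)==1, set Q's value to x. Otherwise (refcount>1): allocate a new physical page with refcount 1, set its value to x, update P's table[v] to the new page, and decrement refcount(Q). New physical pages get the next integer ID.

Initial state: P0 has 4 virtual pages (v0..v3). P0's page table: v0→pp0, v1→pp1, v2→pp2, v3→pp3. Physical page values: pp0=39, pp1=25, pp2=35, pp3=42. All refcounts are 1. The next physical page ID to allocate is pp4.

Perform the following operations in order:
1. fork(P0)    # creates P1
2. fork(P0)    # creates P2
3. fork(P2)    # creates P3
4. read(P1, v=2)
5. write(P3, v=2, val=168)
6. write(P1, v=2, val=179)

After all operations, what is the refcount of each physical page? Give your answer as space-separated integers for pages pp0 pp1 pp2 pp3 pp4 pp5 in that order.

Op 1: fork(P0) -> P1. 4 ppages; refcounts: pp0:2 pp1:2 pp2:2 pp3:2
Op 2: fork(P0) -> P2. 4 ppages; refcounts: pp0:3 pp1:3 pp2:3 pp3:3
Op 3: fork(P2) -> P3. 4 ppages; refcounts: pp0:4 pp1:4 pp2:4 pp3:4
Op 4: read(P1, v2) -> 35. No state change.
Op 5: write(P3, v2, 168). refcount(pp2)=4>1 -> COPY to pp4. 5 ppages; refcounts: pp0:4 pp1:4 pp2:3 pp3:4 pp4:1
Op 6: write(P1, v2, 179). refcount(pp2)=3>1 -> COPY to pp5. 6 ppages; refcounts: pp0:4 pp1:4 pp2:2 pp3:4 pp4:1 pp5:1

Answer: 4 4 2 4 1 1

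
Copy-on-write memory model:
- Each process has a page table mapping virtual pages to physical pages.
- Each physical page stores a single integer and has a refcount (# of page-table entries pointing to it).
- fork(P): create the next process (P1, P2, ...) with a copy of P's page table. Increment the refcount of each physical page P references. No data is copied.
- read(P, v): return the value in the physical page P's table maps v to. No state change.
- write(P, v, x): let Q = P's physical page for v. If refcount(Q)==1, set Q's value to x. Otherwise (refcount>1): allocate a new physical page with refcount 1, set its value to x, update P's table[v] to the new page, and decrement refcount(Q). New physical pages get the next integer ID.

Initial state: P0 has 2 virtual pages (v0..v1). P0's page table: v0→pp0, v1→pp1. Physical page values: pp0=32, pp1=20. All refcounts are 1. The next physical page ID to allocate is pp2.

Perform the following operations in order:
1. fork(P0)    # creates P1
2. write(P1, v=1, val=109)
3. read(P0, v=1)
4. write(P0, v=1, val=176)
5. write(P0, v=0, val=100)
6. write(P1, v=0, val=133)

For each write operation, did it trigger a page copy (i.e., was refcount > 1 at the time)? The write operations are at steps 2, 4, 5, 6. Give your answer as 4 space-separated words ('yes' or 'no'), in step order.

Op 1: fork(P0) -> P1. 2 ppages; refcounts: pp0:2 pp1:2
Op 2: write(P1, v1, 109). refcount(pp1)=2>1 -> COPY to pp2. 3 ppages; refcounts: pp0:2 pp1:1 pp2:1
Op 3: read(P0, v1) -> 20. No state change.
Op 4: write(P0, v1, 176). refcount(pp1)=1 -> write in place. 3 ppages; refcounts: pp0:2 pp1:1 pp2:1
Op 5: write(P0, v0, 100). refcount(pp0)=2>1 -> COPY to pp3. 4 ppages; refcounts: pp0:1 pp1:1 pp2:1 pp3:1
Op 6: write(P1, v0, 133). refcount(pp0)=1 -> write in place. 4 ppages; refcounts: pp0:1 pp1:1 pp2:1 pp3:1

yes no yes no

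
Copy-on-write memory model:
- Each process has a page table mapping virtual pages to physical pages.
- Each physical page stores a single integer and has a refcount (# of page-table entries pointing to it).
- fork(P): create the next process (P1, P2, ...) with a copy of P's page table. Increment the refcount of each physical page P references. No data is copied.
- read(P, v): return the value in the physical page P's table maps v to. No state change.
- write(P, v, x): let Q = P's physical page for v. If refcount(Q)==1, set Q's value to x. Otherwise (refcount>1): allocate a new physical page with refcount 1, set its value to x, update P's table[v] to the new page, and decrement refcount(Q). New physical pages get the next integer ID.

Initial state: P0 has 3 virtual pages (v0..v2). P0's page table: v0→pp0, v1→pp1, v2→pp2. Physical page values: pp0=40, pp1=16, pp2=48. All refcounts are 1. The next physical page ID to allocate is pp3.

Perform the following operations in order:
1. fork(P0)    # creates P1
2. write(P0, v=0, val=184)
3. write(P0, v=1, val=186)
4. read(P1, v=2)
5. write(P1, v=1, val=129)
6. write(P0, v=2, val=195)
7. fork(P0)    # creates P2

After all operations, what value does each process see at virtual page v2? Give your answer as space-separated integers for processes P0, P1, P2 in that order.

Answer: 195 48 195

Derivation:
Op 1: fork(P0) -> P1. 3 ppages; refcounts: pp0:2 pp1:2 pp2:2
Op 2: write(P0, v0, 184). refcount(pp0)=2>1 -> COPY to pp3. 4 ppages; refcounts: pp0:1 pp1:2 pp2:2 pp3:1
Op 3: write(P0, v1, 186). refcount(pp1)=2>1 -> COPY to pp4. 5 ppages; refcounts: pp0:1 pp1:1 pp2:2 pp3:1 pp4:1
Op 4: read(P1, v2) -> 48. No state change.
Op 5: write(P1, v1, 129). refcount(pp1)=1 -> write in place. 5 ppages; refcounts: pp0:1 pp1:1 pp2:2 pp3:1 pp4:1
Op 6: write(P0, v2, 195). refcount(pp2)=2>1 -> COPY to pp5. 6 ppages; refcounts: pp0:1 pp1:1 pp2:1 pp3:1 pp4:1 pp5:1
Op 7: fork(P0) -> P2. 6 ppages; refcounts: pp0:1 pp1:1 pp2:1 pp3:2 pp4:2 pp5:2
P0: v2 -> pp5 = 195
P1: v2 -> pp2 = 48
P2: v2 -> pp5 = 195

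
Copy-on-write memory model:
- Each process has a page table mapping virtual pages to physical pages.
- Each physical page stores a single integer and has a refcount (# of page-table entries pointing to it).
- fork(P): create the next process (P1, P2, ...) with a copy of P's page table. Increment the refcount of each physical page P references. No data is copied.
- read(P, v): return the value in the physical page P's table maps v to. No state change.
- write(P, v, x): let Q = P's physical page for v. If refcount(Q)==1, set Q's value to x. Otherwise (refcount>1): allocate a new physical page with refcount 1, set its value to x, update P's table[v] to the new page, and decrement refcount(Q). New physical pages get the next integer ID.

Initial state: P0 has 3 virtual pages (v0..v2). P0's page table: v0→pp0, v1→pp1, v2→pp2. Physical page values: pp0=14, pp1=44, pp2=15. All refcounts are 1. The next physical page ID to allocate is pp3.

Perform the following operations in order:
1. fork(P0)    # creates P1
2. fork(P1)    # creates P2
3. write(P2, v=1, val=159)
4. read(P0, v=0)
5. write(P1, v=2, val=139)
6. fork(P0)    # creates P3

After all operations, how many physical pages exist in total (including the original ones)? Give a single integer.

Op 1: fork(P0) -> P1. 3 ppages; refcounts: pp0:2 pp1:2 pp2:2
Op 2: fork(P1) -> P2. 3 ppages; refcounts: pp0:3 pp1:3 pp2:3
Op 3: write(P2, v1, 159). refcount(pp1)=3>1 -> COPY to pp3. 4 ppages; refcounts: pp0:3 pp1:2 pp2:3 pp3:1
Op 4: read(P0, v0) -> 14. No state change.
Op 5: write(P1, v2, 139). refcount(pp2)=3>1 -> COPY to pp4. 5 ppages; refcounts: pp0:3 pp1:2 pp2:2 pp3:1 pp4:1
Op 6: fork(P0) -> P3. 5 ppages; refcounts: pp0:4 pp1:3 pp2:3 pp3:1 pp4:1

Answer: 5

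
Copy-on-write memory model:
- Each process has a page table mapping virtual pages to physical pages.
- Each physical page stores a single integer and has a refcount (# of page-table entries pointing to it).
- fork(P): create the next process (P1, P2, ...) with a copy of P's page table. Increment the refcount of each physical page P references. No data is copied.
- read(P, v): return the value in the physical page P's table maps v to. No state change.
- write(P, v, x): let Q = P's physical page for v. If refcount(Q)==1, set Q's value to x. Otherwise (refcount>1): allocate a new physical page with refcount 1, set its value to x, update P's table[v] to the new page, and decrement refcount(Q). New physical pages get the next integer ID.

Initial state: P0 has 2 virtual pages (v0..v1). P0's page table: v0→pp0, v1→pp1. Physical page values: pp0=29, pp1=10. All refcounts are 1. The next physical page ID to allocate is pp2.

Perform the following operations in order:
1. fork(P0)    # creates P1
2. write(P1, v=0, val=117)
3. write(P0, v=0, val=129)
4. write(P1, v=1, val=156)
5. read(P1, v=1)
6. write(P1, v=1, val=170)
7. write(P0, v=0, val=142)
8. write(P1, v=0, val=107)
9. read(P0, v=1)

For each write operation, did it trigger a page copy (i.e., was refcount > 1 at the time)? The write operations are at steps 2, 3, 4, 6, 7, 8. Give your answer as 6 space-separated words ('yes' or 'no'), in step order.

Op 1: fork(P0) -> P1. 2 ppages; refcounts: pp0:2 pp1:2
Op 2: write(P1, v0, 117). refcount(pp0)=2>1 -> COPY to pp2. 3 ppages; refcounts: pp0:1 pp1:2 pp2:1
Op 3: write(P0, v0, 129). refcount(pp0)=1 -> write in place. 3 ppages; refcounts: pp0:1 pp1:2 pp2:1
Op 4: write(P1, v1, 156). refcount(pp1)=2>1 -> COPY to pp3. 4 ppages; refcounts: pp0:1 pp1:1 pp2:1 pp3:1
Op 5: read(P1, v1) -> 156. No state change.
Op 6: write(P1, v1, 170). refcount(pp3)=1 -> write in place. 4 ppages; refcounts: pp0:1 pp1:1 pp2:1 pp3:1
Op 7: write(P0, v0, 142). refcount(pp0)=1 -> write in place. 4 ppages; refcounts: pp0:1 pp1:1 pp2:1 pp3:1
Op 8: write(P1, v0, 107). refcount(pp2)=1 -> write in place. 4 ppages; refcounts: pp0:1 pp1:1 pp2:1 pp3:1
Op 9: read(P0, v1) -> 10. No state change.

yes no yes no no no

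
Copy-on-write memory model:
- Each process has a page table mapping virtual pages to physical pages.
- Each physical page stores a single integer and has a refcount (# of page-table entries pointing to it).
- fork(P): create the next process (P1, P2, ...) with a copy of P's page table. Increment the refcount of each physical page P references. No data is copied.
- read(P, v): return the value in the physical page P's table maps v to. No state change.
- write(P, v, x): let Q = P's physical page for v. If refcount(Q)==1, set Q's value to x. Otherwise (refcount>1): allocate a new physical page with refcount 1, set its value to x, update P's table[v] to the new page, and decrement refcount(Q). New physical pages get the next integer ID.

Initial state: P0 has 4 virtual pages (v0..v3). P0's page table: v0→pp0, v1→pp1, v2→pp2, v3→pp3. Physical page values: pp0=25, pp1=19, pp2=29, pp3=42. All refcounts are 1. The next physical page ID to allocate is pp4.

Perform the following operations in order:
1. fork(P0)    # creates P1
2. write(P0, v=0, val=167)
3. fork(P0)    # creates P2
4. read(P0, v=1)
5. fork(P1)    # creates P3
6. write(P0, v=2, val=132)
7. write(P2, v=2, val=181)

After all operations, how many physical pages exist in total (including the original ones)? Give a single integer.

Op 1: fork(P0) -> P1. 4 ppages; refcounts: pp0:2 pp1:2 pp2:2 pp3:2
Op 2: write(P0, v0, 167). refcount(pp0)=2>1 -> COPY to pp4. 5 ppages; refcounts: pp0:1 pp1:2 pp2:2 pp3:2 pp4:1
Op 3: fork(P0) -> P2. 5 ppages; refcounts: pp0:1 pp1:3 pp2:3 pp3:3 pp4:2
Op 4: read(P0, v1) -> 19. No state change.
Op 5: fork(P1) -> P3. 5 ppages; refcounts: pp0:2 pp1:4 pp2:4 pp3:4 pp4:2
Op 6: write(P0, v2, 132). refcount(pp2)=4>1 -> COPY to pp5. 6 ppages; refcounts: pp0:2 pp1:4 pp2:3 pp3:4 pp4:2 pp5:1
Op 7: write(P2, v2, 181). refcount(pp2)=3>1 -> COPY to pp6. 7 ppages; refcounts: pp0:2 pp1:4 pp2:2 pp3:4 pp4:2 pp5:1 pp6:1

Answer: 7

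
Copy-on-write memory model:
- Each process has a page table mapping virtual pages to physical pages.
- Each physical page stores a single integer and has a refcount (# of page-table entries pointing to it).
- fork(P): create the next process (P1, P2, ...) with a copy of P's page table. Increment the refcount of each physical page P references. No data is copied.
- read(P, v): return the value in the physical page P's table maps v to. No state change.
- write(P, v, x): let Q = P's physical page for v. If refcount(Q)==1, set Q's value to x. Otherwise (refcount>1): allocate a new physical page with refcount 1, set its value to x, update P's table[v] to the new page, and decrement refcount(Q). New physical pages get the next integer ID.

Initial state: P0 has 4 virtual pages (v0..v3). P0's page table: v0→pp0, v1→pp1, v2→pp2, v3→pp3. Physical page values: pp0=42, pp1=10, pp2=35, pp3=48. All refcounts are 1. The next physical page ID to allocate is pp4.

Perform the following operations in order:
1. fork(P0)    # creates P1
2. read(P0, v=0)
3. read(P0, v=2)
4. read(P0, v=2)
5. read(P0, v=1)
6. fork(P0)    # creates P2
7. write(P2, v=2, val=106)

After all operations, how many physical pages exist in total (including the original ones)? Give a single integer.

Answer: 5

Derivation:
Op 1: fork(P0) -> P1. 4 ppages; refcounts: pp0:2 pp1:2 pp2:2 pp3:2
Op 2: read(P0, v0) -> 42. No state change.
Op 3: read(P0, v2) -> 35. No state change.
Op 4: read(P0, v2) -> 35. No state change.
Op 5: read(P0, v1) -> 10. No state change.
Op 6: fork(P0) -> P2. 4 ppages; refcounts: pp0:3 pp1:3 pp2:3 pp3:3
Op 7: write(P2, v2, 106). refcount(pp2)=3>1 -> COPY to pp4. 5 ppages; refcounts: pp0:3 pp1:3 pp2:2 pp3:3 pp4:1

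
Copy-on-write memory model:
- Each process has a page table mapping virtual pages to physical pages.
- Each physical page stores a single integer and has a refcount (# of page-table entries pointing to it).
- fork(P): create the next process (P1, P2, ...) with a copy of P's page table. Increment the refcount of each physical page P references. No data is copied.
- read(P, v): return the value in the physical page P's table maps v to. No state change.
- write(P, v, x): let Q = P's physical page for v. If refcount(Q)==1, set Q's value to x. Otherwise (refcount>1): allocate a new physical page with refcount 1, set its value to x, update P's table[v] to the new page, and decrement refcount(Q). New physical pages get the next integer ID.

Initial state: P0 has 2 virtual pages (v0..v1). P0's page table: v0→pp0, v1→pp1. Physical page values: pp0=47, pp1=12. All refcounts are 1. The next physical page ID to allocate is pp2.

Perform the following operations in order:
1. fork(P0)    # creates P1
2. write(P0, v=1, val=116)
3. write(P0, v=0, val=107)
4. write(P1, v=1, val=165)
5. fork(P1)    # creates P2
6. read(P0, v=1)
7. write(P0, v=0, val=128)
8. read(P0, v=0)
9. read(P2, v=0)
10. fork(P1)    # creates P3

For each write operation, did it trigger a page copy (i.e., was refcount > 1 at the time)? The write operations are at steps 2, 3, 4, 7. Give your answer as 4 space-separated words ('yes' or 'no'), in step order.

Op 1: fork(P0) -> P1. 2 ppages; refcounts: pp0:2 pp1:2
Op 2: write(P0, v1, 116). refcount(pp1)=2>1 -> COPY to pp2. 3 ppages; refcounts: pp0:2 pp1:1 pp2:1
Op 3: write(P0, v0, 107). refcount(pp0)=2>1 -> COPY to pp3. 4 ppages; refcounts: pp0:1 pp1:1 pp2:1 pp3:1
Op 4: write(P1, v1, 165). refcount(pp1)=1 -> write in place. 4 ppages; refcounts: pp0:1 pp1:1 pp2:1 pp3:1
Op 5: fork(P1) -> P2. 4 ppages; refcounts: pp0:2 pp1:2 pp2:1 pp3:1
Op 6: read(P0, v1) -> 116. No state change.
Op 7: write(P0, v0, 128). refcount(pp3)=1 -> write in place. 4 ppages; refcounts: pp0:2 pp1:2 pp2:1 pp3:1
Op 8: read(P0, v0) -> 128. No state change.
Op 9: read(P2, v0) -> 47. No state change.
Op 10: fork(P1) -> P3. 4 ppages; refcounts: pp0:3 pp1:3 pp2:1 pp3:1

yes yes no no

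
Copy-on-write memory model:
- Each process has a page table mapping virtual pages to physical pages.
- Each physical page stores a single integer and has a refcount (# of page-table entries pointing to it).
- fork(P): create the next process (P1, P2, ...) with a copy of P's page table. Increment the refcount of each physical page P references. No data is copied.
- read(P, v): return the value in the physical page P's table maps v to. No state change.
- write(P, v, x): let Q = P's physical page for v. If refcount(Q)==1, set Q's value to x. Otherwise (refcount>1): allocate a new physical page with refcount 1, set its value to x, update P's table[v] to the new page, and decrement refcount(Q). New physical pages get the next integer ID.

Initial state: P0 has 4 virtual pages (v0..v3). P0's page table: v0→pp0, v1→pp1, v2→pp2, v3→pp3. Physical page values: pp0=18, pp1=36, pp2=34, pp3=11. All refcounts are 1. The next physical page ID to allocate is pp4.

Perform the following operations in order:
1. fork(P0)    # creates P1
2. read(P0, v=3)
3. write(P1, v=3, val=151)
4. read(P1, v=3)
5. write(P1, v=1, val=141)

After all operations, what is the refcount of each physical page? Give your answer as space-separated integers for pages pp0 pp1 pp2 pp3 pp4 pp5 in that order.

Answer: 2 1 2 1 1 1

Derivation:
Op 1: fork(P0) -> P1. 4 ppages; refcounts: pp0:2 pp1:2 pp2:2 pp3:2
Op 2: read(P0, v3) -> 11. No state change.
Op 3: write(P1, v3, 151). refcount(pp3)=2>1 -> COPY to pp4. 5 ppages; refcounts: pp0:2 pp1:2 pp2:2 pp3:1 pp4:1
Op 4: read(P1, v3) -> 151. No state change.
Op 5: write(P1, v1, 141). refcount(pp1)=2>1 -> COPY to pp5. 6 ppages; refcounts: pp0:2 pp1:1 pp2:2 pp3:1 pp4:1 pp5:1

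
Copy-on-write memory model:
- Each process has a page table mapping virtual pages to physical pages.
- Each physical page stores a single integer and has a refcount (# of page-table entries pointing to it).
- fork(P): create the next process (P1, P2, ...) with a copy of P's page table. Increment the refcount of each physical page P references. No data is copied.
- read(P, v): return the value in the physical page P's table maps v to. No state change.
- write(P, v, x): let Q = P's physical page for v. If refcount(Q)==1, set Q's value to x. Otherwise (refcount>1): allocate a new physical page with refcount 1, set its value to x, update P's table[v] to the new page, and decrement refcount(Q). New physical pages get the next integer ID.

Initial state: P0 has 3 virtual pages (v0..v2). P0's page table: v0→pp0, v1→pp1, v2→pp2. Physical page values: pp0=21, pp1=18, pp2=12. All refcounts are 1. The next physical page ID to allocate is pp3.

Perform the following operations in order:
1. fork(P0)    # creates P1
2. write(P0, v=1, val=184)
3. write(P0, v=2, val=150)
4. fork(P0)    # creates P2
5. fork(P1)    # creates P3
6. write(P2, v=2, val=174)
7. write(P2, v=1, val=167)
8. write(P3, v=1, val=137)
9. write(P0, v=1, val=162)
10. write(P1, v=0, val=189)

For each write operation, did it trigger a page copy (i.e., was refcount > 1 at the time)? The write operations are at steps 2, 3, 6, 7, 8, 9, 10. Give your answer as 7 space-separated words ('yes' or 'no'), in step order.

Op 1: fork(P0) -> P1. 3 ppages; refcounts: pp0:2 pp1:2 pp2:2
Op 2: write(P0, v1, 184). refcount(pp1)=2>1 -> COPY to pp3. 4 ppages; refcounts: pp0:2 pp1:1 pp2:2 pp3:1
Op 3: write(P0, v2, 150). refcount(pp2)=2>1 -> COPY to pp4. 5 ppages; refcounts: pp0:2 pp1:1 pp2:1 pp3:1 pp4:1
Op 4: fork(P0) -> P2. 5 ppages; refcounts: pp0:3 pp1:1 pp2:1 pp3:2 pp4:2
Op 5: fork(P1) -> P3. 5 ppages; refcounts: pp0:4 pp1:2 pp2:2 pp3:2 pp4:2
Op 6: write(P2, v2, 174). refcount(pp4)=2>1 -> COPY to pp5. 6 ppages; refcounts: pp0:4 pp1:2 pp2:2 pp3:2 pp4:1 pp5:1
Op 7: write(P2, v1, 167). refcount(pp3)=2>1 -> COPY to pp6. 7 ppages; refcounts: pp0:4 pp1:2 pp2:2 pp3:1 pp4:1 pp5:1 pp6:1
Op 8: write(P3, v1, 137). refcount(pp1)=2>1 -> COPY to pp7. 8 ppages; refcounts: pp0:4 pp1:1 pp2:2 pp3:1 pp4:1 pp5:1 pp6:1 pp7:1
Op 9: write(P0, v1, 162). refcount(pp3)=1 -> write in place. 8 ppages; refcounts: pp0:4 pp1:1 pp2:2 pp3:1 pp4:1 pp5:1 pp6:1 pp7:1
Op 10: write(P1, v0, 189). refcount(pp0)=4>1 -> COPY to pp8. 9 ppages; refcounts: pp0:3 pp1:1 pp2:2 pp3:1 pp4:1 pp5:1 pp6:1 pp7:1 pp8:1

yes yes yes yes yes no yes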